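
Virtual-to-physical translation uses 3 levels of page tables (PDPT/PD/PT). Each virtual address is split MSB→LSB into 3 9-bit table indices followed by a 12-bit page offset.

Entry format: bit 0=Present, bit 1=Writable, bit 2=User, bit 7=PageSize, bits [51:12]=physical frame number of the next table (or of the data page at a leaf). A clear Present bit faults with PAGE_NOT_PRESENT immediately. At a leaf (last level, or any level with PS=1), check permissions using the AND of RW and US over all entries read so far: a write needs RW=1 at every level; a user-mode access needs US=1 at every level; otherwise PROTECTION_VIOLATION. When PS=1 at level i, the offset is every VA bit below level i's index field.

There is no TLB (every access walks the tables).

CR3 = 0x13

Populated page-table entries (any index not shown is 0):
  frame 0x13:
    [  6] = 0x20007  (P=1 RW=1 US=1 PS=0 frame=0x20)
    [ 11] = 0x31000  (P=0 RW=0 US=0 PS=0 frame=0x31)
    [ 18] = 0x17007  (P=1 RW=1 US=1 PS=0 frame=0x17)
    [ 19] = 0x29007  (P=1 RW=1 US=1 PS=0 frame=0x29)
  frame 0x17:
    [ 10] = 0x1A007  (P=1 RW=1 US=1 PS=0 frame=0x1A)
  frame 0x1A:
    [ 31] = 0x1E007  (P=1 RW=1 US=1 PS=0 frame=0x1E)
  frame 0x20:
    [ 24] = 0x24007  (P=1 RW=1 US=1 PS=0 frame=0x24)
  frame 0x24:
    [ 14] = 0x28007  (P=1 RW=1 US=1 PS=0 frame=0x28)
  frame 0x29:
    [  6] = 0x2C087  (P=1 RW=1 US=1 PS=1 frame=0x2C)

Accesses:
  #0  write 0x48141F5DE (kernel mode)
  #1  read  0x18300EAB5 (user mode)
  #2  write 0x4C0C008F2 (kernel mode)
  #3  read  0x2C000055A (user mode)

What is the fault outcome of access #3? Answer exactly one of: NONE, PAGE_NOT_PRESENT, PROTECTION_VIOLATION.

Walk each access:
#0 VA=0x48141F5DE (w,kernel):
  [0] read 0x13 idx=18: raw=0x17007 flags P=1 W=1 U=1 S=0
  [1] read 0x17 idx=10: raw=0x1A007 flags P=1 W=1 U=1 S=0
  [2] read 0x1A idx=31: raw=0x1E007 flags P=1 W=1 U=1 S=0
  ⇒ phys 0x1E5DE  [3 reads]
#1 VA=0x18300EAB5 (r,user):
  [0] read 0x13 idx=6: raw=0x20007 flags P=1 W=1 U=1 S=0
  [1] read 0x20 idx=24: raw=0x24007 flags P=1 W=1 U=1 S=0
  [2] read 0x24 idx=14: raw=0x28007 flags P=1 W=1 U=1 S=0
  ⇒ phys 0x28AB5  [3 reads]
#2 VA=0x4C0C008F2 (w,kernel):
  [0] read 0x13 idx=19: raw=0x29007 flags P=1 W=1 U=1 S=0
  [1] read 0x29 idx=6: raw=0x2C087 flags P=1 W=1 U=1 S=1
  ⇒ phys 0x2C8F2 (huge @L1)  [2 reads]
#3 VA=0x2C000055A (r,user):
  [0] read 0x13 idx=11: raw=0x31000 flags P=0 W=0 U=0 S=0
  ⇒ fault: PAGE_NOT_PRESENT  — 1 lookups

Access #3 fault: PAGE_NOT_PRESENT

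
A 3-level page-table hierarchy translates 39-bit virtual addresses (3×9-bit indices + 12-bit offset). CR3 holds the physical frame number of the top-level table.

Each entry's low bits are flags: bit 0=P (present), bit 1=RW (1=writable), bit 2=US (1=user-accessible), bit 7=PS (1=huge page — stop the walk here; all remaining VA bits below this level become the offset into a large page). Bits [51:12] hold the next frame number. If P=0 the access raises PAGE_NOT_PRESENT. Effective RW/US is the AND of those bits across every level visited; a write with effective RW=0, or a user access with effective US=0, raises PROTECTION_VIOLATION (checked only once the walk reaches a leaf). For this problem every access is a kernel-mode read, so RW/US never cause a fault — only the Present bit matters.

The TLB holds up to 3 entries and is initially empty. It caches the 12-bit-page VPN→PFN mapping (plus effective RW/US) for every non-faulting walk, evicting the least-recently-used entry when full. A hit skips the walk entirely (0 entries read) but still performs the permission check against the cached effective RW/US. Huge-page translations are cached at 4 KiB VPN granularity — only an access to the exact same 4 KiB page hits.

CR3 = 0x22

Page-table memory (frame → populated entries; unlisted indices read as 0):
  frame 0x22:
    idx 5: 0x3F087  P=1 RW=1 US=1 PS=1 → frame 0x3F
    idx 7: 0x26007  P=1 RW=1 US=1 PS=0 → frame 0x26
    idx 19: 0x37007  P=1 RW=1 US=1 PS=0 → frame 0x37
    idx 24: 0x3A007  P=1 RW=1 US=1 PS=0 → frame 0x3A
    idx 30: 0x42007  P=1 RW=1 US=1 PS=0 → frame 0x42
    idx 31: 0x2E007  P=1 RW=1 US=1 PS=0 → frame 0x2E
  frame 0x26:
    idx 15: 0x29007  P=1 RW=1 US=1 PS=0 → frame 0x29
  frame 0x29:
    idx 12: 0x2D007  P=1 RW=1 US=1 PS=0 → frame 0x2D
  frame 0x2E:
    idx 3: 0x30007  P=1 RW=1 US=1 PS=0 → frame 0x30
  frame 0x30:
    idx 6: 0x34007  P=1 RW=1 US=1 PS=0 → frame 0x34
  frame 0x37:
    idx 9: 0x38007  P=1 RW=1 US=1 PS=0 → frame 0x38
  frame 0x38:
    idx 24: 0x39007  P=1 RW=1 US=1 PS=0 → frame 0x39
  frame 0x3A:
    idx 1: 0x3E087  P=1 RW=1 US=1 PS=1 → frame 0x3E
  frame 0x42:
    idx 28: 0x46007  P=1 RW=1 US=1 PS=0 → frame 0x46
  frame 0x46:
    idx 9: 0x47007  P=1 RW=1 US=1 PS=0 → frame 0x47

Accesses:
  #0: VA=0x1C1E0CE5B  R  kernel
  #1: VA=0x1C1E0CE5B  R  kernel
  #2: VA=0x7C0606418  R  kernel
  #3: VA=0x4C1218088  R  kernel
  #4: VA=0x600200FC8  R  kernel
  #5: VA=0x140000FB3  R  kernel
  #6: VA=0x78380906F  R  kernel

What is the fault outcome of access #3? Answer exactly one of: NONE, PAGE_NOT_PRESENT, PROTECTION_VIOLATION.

Per-access translation:
#0 VA=0x1C1E0CE5B (r,kernel):
  [0] read 0x22 idx=7: raw=0x26007 flags P=1 W=1 U=1 S=0
  [1] read 0x26 idx=15: raw=0x29007 flags P=1 W=1 U=1 S=0
  [2] read 0x29 idx=12: raw=0x2D007 flags P=1 W=1 U=1 S=0
  ⇒ phys 0x2DE5B  [3 reads]
#1 VA=0x1C1E0CE5B (r,kernel):
  TLB hit vpn=0x1C1E0C → PA=0x2DE5B
#2 VA=0x7C0606418 (r,kernel):
  [0] read 0x22 idx=31: raw=0x2E007 flags P=1 W=1 U=1 S=0
  [1] read 0x2E idx=3: raw=0x30007 flags P=1 W=1 U=1 S=0
  [2] read 0x30 idx=6: raw=0x34007 flags P=1 W=1 U=1 S=0
  ⇒ phys 0x34418  [3 reads]
#3 VA=0x4C1218088 (r,kernel):
  [0] read 0x22 idx=19: raw=0x37007 flags P=1 W=1 U=1 S=0
  [1] read 0x37 idx=9: raw=0x38007 flags P=1 W=1 U=1 S=0
  [2] read 0x38 idx=24: raw=0x39007 flags P=1 W=1 U=1 S=0
  ⇒ phys 0x39088  [3 reads]
#4 VA=0x600200FC8 (r,kernel):
  [0] read 0x22 idx=24: raw=0x3A007 flags P=1 W=1 U=1 S=0
  [1] read 0x3A idx=1: raw=0x3E087 flags P=1 W=1 U=1 S=1
  ⇒ phys 0x3EFC8 (huge @L1)  [2 reads]
#5 VA=0x140000FB3 (r,kernel):
  [0] read 0x22 idx=5: raw=0x3F087 flags P=1 W=1 U=1 S=1
  ⇒ phys 0x3FFB3 (huge @L0)  [1 reads]
#6 VA=0x78380906F (r,kernel):
  [0] read 0x22 idx=30: raw=0x42007 flags P=1 W=1 U=1 S=0
  [1] read 0x42 idx=28: raw=0x46007 flags P=1 W=1 U=1 S=0
  [2] read 0x46 idx=9: raw=0x47007 flags P=1 W=1 U=1 S=0
  ⇒ phys 0x4706F  [3 reads]

Access #3 fault: NONE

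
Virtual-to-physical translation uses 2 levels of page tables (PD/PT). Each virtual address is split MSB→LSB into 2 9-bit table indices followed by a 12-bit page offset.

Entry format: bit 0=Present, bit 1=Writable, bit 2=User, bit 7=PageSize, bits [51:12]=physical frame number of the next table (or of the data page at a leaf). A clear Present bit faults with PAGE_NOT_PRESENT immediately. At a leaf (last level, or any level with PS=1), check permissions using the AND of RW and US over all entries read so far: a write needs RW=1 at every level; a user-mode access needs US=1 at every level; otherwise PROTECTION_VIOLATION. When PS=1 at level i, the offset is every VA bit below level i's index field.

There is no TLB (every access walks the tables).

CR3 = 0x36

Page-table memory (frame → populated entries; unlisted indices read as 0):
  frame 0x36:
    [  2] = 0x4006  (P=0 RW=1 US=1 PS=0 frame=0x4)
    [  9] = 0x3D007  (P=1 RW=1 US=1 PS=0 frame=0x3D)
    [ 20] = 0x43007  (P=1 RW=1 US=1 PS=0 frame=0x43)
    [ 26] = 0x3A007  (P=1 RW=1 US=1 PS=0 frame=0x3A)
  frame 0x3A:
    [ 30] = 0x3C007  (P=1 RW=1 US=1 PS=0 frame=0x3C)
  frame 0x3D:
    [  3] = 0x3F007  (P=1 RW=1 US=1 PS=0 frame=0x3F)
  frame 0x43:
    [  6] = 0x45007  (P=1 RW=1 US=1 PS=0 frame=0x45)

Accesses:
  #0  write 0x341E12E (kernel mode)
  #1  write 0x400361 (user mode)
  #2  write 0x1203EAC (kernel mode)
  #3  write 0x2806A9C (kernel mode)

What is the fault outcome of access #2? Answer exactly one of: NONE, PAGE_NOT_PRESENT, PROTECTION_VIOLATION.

Walk each access:
#0 VA=0x341E12E (w,kernel):
  [0] read 0x36 idx=26: raw=0x3A007 flags P=1 W=1 U=1 S=0
  [1] read 0x3A idx=30: raw=0x3C007 flags P=1 W=1 U=1 S=0
  → PA=0x3C12E  (2 entries read)
#1 VA=0x400361 (w,user):
  [0] read 0x36 idx=2: raw=0x4006 flags P=0 W=1 U=1 S=0
  ✗ PAGE_NOT_PRESENT  [1 reads]
#2 VA=0x1203EAC (w,kernel):
  [0] read 0x36 idx=9: raw=0x3D007 flags P=1 W=1 U=1 S=0
  [1] read 0x3D idx=3: raw=0x3F007 flags P=1 W=1 U=1 S=0
  → PA=0x3FEAC  (2 entries read)
#3 VA=0x2806A9C (w,kernel):
  [0] read 0x36 idx=20: raw=0x43007 flags P=1 W=1 U=1 S=0
  [1] read 0x43 idx=6: raw=0x45007 flags P=1 W=1 U=1 S=0
  → PA=0x45A9C  (2 entries read)

Access #2 fault: NONE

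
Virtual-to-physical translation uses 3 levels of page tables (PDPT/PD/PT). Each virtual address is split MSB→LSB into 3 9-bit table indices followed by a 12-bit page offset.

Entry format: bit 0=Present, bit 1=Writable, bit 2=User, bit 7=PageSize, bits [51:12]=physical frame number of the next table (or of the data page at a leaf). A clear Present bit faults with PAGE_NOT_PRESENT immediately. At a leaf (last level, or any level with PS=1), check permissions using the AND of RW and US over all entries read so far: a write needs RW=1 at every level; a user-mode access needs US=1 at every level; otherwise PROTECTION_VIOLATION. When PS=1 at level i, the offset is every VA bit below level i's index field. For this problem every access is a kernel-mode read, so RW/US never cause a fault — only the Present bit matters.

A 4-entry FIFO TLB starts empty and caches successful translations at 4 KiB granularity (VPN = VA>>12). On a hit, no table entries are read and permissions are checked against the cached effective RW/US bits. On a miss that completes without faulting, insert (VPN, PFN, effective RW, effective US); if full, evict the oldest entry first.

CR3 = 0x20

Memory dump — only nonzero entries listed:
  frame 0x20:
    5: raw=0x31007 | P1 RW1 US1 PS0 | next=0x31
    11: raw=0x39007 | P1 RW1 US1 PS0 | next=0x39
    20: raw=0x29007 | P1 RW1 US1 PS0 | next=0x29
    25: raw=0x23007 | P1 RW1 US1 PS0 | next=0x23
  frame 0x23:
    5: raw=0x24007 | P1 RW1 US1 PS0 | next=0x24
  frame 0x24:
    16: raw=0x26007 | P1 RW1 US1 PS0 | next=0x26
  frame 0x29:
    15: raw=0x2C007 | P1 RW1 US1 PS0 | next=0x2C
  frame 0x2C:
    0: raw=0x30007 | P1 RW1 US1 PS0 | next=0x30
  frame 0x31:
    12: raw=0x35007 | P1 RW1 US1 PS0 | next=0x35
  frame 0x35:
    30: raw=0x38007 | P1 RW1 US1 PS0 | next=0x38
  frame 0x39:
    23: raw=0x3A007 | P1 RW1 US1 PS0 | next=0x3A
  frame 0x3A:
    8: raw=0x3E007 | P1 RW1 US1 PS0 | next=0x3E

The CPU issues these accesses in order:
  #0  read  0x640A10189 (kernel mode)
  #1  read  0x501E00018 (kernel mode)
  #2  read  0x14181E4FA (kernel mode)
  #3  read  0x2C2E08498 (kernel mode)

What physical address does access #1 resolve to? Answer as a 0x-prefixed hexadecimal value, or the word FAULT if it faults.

Per-access translation:
#0 VA=0x640A10189 (r,kernel):
  lvl0: tbl 0x20, slot 25 ⇒ 0x23007 (P1/RW1/US1/PS0)
  lvl1: tbl 0x23, slot 5 ⇒ 0x24007 (P1/RW1/US1/PS0)
  lvl2: tbl 0x24, slot 16 ⇒ 0x26007 (P1/RW1/US1/PS0)
  ⇒ phys 0x26189  [3 reads]
#1 VA=0x501E00018 (r,kernel):
  lvl0: tbl 0x20, slot 20 ⇒ 0x29007 (P1/RW1/US1/PS0)
  lvl1: tbl 0x29, slot 15 ⇒ 0x2C007 (P1/RW1/US1/PS0)
  lvl2: tbl 0x2C, slot 0 ⇒ 0x30007 (P1/RW1/US1/PS0)
  ⇒ phys 0x30018  [3 reads]
#2 VA=0x14181E4FA (r,kernel):
  lvl0: tbl 0x20, slot 5 ⇒ 0x31007 (P1/RW1/US1/PS0)
  lvl1: tbl 0x31, slot 12 ⇒ 0x35007 (P1/RW1/US1/PS0)
  lvl2: tbl 0x35, slot 30 ⇒ 0x38007 (P1/RW1/US1/PS0)
  ⇒ phys 0x384FA  [3 reads]
#3 VA=0x2C2E08498 (r,kernel):
  lvl0: tbl 0x20, slot 11 ⇒ 0x39007 (P1/RW1/US1/PS0)
  lvl1: tbl 0x39, slot 23 ⇒ 0x3A007 (P1/RW1/US1/PS0)
  lvl2: tbl 0x3A, slot 8 ⇒ 0x3E007 (P1/RW1/US1/PS0)
  ⇒ phys 0x3E498  [3 reads]

Access #1 PA: 0x30018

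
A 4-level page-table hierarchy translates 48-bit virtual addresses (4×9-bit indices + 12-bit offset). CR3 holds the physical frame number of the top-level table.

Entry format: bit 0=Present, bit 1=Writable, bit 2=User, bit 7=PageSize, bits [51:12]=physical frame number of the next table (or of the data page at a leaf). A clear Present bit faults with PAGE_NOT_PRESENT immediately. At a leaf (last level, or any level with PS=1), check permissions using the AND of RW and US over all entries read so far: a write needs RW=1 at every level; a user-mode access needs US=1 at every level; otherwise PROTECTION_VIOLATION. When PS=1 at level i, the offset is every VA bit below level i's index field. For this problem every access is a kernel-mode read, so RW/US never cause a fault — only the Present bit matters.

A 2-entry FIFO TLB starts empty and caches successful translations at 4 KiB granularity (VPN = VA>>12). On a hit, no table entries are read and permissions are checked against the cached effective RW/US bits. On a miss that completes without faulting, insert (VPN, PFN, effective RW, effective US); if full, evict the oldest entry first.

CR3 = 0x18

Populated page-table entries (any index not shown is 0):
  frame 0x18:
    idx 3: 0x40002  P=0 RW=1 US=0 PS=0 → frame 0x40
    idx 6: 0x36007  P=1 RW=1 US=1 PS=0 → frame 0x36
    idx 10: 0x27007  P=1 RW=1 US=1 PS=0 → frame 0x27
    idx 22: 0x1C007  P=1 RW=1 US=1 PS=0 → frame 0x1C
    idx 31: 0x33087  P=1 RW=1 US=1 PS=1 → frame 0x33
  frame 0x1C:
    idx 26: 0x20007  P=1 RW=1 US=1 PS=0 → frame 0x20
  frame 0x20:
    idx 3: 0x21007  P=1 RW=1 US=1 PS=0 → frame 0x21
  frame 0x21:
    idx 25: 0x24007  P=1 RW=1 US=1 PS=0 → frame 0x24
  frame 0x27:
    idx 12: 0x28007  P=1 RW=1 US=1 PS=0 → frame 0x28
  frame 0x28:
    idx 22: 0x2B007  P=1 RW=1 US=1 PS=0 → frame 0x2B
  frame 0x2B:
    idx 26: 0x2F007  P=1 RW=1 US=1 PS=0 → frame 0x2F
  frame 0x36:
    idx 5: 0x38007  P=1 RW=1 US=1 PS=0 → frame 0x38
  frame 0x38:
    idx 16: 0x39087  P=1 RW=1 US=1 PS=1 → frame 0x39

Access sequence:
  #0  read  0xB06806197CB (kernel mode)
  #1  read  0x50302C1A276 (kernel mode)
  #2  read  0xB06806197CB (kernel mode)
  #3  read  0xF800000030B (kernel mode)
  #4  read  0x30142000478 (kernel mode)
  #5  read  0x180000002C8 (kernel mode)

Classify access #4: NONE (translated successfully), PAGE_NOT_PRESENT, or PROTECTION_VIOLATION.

Trace:
#0 VA=0xB06806197CB (r,kernel):
  L0: frame=0x18 idx=22 entry=0x1C007 [P=1 RW=1 US=1 PS=0]
  L1: frame=0x1C idx=26 entry=0x20007 [P=1 RW=1 US=1 PS=0]
  L2: frame=0x20 idx=3 entry=0x21007 [P=1 RW=1 US=1 PS=0]
  L3: frame=0x21 idx=25 entry=0x24007 [P=1 RW=1 US=1 PS=0]
  ⇒ phys 0x247CB  [4 reads]
#1 VA=0x50302C1A276 (r,kernel):
  L0: frame=0x18 idx=10 entry=0x27007 [P=1 RW=1 US=1 PS=0]
  L1: frame=0x27 idx=12 entry=0x28007 [P=1 RW=1 US=1 PS=0]
  L2: frame=0x28 idx=22 entry=0x2B007 [P=1 RW=1 US=1 PS=0]
  L3: frame=0x2B idx=26 entry=0x2F007 [P=1 RW=1 US=1 PS=0]
  ⇒ phys 0x2F276  [4 reads]
#2 VA=0xB06806197CB (r,kernel):
  TLB hit vpn=0xB0680619 → PA=0x247CB
#3 VA=0xF800000030B (r,kernel):
  L0: frame=0x18 idx=31 entry=0x33087 [P=1 RW=1 US=1 PS=1]
  ⇒ phys 0x3330B (huge @L0)  [1 reads]
#4 VA=0x30142000478 (r,kernel):
  L0: frame=0x18 idx=6 entry=0x36007 [P=1 RW=1 US=1 PS=0]
  L1: frame=0x36 idx=5 entry=0x38007 [P=1 RW=1 US=1 PS=0]
  L2: frame=0x38 idx=16 entry=0x39087 [P=1 RW=1 US=1 PS=1]
  ⇒ phys 0x39478 (huge @L2)  [3 reads]
#5 VA=0x180000002C8 (r,kernel):
  L0: frame=0x18 idx=3 entry=0x40002 [P=0 RW=1 US=0 PS=0]
  ✗ PAGE_NOT_PRESENT  [1 reads]

Access #4 fault: NONE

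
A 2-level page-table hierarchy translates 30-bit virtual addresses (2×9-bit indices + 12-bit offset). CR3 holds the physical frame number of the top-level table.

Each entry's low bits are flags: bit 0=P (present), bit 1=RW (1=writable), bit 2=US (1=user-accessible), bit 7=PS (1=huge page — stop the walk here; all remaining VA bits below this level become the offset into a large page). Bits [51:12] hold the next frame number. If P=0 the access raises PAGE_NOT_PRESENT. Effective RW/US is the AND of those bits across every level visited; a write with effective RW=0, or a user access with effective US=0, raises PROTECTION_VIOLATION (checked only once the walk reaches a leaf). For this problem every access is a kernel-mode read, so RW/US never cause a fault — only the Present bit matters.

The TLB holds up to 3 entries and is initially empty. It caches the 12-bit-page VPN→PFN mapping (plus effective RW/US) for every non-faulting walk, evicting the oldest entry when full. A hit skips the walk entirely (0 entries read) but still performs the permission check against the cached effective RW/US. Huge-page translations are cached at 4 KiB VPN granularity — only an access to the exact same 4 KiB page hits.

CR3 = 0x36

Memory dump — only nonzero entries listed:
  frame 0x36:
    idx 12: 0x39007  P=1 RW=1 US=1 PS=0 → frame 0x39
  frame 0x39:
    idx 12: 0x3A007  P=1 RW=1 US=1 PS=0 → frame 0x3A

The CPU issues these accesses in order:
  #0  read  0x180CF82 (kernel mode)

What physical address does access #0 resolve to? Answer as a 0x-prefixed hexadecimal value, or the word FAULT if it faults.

Walk each access:
#0 VA=0x180CF82 (r,kernel):
  L0: frame=0x36 idx=12 entry=0x39007 [P=1 RW=1 US=1 PS=0]
  L1: frame=0x39 idx=12 entry=0x3A007 [P=1 RW=1 US=1 PS=0]
  ✓ 0x3AF82  — 2 lookups

Access #0 PA: 0x3AF82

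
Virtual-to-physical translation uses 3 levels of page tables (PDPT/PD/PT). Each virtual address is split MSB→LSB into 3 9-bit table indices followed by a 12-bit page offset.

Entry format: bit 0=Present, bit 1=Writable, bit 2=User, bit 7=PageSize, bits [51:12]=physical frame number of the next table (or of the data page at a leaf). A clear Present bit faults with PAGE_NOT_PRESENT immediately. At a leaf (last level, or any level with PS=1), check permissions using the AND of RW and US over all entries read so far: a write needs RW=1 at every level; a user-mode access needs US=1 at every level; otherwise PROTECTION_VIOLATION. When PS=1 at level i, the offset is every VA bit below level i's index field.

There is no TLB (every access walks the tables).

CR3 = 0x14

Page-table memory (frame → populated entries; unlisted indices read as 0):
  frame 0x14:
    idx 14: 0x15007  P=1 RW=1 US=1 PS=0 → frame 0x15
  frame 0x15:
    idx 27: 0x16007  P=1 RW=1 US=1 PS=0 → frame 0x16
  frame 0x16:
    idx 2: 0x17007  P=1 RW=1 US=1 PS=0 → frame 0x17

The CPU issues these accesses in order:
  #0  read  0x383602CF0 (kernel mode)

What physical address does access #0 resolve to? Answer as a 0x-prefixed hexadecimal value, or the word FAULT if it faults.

Walk each access:
#0 VA=0x383602CF0 (r,kernel):
  [0] read 0x14 idx=14: raw=0x15007 flags P=1 W=1 U=1 S=0
  [1] read 0x15 idx=27: raw=0x16007 flags P=1 W=1 U=1 S=0
  [2] read 0x16 idx=2: raw=0x17007 flags P=1 W=1 U=1 S=0
  → PA=0x17CF0  (3 entries read)

Access #0 PA: 0x17CF0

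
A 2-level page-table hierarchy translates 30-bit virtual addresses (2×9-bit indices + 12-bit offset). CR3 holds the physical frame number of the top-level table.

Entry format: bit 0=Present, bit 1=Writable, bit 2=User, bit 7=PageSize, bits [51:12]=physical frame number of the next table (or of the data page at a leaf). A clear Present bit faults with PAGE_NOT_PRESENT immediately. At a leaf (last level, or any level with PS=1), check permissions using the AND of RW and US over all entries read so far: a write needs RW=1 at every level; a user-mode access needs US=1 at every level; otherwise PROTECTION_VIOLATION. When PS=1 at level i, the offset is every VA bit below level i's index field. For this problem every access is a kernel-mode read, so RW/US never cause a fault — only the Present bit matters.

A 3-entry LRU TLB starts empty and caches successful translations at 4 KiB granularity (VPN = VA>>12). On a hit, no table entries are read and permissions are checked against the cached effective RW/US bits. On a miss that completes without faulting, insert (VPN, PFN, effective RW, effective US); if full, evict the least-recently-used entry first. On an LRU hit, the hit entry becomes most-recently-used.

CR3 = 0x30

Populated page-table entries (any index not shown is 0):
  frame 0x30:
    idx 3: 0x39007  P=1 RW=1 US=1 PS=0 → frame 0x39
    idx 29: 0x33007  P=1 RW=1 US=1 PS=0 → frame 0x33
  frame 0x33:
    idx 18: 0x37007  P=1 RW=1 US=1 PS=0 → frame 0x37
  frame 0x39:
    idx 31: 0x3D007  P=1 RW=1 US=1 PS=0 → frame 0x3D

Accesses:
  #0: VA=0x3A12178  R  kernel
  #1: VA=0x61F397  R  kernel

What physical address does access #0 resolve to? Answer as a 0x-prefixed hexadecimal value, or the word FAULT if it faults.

Walk each access:
#0 VA=0x3A12178 (r,kernel):
  lvl0: tbl 0x30, slot 29 ⇒ 0x33007 (P1/RW1/US1/PS0)
  lvl1: tbl 0x33, slot 18 ⇒ 0x37007 (P1/RW1/US1/PS0)
  → PA=0x37178  (2 entries read)
#1 VA=0x61F397 (r,kernel):
  lvl0: tbl 0x30, slot 3 ⇒ 0x39007 (P1/RW1/US1/PS0)
  lvl1: tbl 0x39, slot 31 ⇒ 0x3D007 (P1/RW1/US1/PS0)
  → PA=0x3D397  (2 entries read)

Access #0 PA: 0x37178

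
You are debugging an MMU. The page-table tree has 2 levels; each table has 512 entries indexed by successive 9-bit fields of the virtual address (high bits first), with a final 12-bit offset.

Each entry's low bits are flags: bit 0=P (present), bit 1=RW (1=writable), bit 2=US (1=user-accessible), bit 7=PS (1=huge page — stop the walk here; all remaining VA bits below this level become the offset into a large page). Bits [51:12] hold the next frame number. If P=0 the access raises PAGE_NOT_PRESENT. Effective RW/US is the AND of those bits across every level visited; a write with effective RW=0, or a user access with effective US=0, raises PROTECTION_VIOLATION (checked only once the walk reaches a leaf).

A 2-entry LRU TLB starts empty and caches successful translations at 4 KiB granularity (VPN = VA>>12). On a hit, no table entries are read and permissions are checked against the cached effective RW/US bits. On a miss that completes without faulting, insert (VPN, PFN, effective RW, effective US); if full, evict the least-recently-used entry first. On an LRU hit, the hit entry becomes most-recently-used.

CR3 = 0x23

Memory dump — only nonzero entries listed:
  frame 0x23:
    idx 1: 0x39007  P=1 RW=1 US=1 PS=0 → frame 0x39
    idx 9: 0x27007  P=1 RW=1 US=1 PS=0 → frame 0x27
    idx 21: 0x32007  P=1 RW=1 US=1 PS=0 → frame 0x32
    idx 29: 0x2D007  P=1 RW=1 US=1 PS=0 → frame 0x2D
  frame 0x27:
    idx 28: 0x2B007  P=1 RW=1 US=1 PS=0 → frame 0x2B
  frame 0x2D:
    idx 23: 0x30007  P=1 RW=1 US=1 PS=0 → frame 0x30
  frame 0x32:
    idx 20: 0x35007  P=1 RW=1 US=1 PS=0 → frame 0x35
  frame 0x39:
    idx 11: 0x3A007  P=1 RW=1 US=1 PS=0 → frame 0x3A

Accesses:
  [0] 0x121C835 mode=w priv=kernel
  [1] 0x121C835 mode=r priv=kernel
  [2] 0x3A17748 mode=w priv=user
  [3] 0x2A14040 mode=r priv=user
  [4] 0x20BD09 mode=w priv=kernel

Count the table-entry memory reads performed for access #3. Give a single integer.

Per-access translation:
#0 VA=0x121C835 (w,kernel):
  L0 @0x23[9] → 0x27007  P=1,RW=1,US=1,PS=0
  L1 @0x27[28] → 0x2B007  P=1,RW=1,US=1,PS=0
  ⇒ phys 0x2B835  [2 reads]
#1 VA=0x121C835 (r,kernel):
  TLB hit vpn=0x121C → PA=0x2B835
#2 VA=0x3A17748 (w,user):
  L0 @0x23[29] → 0x2D007  P=1,RW=1,US=1,PS=0
  L1 @0x2D[23] → 0x30007  P=1,RW=1,US=1,PS=0
  ⇒ phys 0x30748  [2 reads]
#3 VA=0x2A14040 (r,user):
  L0 @0x23[21] → 0x32007  P=1,RW=1,US=1,PS=0
  L1 @0x32[20] → 0x35007  P=1,RW=1,US=1,PS=0
  ⇒ phys 0x35040  [2 reads]
#4 VA=0x20BD09 (w,kernel):
  L0 @0x23[1] → 0x39007  P=1,RW=1,US=1,PS=0
  L1 @0x39[11] → 0x3A007  P=1,RW=1,US=1,PS=0
  ⇒ phys 0x3AD09  [2 reads]

Entries read for #3: 2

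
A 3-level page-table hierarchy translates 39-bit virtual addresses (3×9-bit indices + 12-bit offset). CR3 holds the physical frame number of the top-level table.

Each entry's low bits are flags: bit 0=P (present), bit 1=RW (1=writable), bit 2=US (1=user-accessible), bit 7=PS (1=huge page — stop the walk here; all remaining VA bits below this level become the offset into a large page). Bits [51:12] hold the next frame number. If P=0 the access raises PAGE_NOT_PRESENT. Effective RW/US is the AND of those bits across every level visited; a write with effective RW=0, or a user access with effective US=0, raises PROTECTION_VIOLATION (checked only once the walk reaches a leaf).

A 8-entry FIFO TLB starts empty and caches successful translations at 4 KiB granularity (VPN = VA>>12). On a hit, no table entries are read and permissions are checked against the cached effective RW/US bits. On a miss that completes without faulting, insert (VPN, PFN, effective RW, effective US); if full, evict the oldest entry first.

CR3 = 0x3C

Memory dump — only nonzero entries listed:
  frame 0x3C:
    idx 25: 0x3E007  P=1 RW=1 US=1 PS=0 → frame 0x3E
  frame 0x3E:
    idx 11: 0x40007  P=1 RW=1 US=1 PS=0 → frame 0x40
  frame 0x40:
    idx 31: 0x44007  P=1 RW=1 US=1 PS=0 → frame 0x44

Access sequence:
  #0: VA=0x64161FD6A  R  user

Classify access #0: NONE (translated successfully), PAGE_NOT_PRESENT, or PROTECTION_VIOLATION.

Per-access translation:
#0 VA=0x64161FD6A (r,user):
  lvl0: tbl 0x3C, slot 25 ⇒ 0x3E007 (P1/RW1/US1/PS0)
  lvl1: tbl 0x3E, slot 11 ⇒ 0x40007 (P1/RW1/US1/PS0)
  lvl2: tbl 0x40, slot 31 ⇒ 0x44007 (P1/RW1/US1/PS0)
  ✓ 0x44D6A  — 3 lookups

Access #0 fault: NONE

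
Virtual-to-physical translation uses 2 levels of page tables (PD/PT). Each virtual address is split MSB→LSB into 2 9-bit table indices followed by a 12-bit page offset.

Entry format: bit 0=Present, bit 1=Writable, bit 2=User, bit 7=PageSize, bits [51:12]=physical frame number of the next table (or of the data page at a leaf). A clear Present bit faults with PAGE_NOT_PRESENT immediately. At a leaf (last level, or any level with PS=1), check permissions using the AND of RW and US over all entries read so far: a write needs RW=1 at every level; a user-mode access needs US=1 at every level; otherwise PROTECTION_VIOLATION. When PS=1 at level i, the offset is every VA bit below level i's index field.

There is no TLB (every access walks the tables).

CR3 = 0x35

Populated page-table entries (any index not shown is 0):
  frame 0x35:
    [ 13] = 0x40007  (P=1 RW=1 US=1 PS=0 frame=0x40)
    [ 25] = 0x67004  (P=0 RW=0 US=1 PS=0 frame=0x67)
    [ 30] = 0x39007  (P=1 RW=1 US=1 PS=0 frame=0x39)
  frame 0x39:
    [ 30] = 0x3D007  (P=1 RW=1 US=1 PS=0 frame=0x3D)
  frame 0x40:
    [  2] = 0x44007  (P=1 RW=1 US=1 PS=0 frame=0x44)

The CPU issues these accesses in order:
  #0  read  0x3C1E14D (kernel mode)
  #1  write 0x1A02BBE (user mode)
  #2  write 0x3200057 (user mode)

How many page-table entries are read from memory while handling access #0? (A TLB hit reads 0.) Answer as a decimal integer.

Trace:
#0 VA=0x3C1E14D (r,kernel):
  [0] read 0x35 idx=30: raw=0x39007 flags P=1 W=1 U=1 S=0
  [1] read 0x39 idx=30: raw=0x3D007 flags P=1 W=1 U=1 S=0
  → PA=0x3D14D  (2 entries read)
#1 VA=0x1A02BBE (w,user):
  [0] read 0x35 idx=13: raw=0x40007 flags P=1 W=1 U=1 S=0
  [1] read 0x40 idx=2: raw=0x44007 flags P=1 W=1 U=1 S=0
  → PA=0x44BBE  (2 entries read)
#2 VA=0x3200057 (w,user):
  [0] read 0x35 idx=25: raw=0x67004 flags P=0 W=0 U=1 S=0
  ⇒ fault: PAGE_NOT_PRESENT  — 1 lookups

Entries read for #0: 2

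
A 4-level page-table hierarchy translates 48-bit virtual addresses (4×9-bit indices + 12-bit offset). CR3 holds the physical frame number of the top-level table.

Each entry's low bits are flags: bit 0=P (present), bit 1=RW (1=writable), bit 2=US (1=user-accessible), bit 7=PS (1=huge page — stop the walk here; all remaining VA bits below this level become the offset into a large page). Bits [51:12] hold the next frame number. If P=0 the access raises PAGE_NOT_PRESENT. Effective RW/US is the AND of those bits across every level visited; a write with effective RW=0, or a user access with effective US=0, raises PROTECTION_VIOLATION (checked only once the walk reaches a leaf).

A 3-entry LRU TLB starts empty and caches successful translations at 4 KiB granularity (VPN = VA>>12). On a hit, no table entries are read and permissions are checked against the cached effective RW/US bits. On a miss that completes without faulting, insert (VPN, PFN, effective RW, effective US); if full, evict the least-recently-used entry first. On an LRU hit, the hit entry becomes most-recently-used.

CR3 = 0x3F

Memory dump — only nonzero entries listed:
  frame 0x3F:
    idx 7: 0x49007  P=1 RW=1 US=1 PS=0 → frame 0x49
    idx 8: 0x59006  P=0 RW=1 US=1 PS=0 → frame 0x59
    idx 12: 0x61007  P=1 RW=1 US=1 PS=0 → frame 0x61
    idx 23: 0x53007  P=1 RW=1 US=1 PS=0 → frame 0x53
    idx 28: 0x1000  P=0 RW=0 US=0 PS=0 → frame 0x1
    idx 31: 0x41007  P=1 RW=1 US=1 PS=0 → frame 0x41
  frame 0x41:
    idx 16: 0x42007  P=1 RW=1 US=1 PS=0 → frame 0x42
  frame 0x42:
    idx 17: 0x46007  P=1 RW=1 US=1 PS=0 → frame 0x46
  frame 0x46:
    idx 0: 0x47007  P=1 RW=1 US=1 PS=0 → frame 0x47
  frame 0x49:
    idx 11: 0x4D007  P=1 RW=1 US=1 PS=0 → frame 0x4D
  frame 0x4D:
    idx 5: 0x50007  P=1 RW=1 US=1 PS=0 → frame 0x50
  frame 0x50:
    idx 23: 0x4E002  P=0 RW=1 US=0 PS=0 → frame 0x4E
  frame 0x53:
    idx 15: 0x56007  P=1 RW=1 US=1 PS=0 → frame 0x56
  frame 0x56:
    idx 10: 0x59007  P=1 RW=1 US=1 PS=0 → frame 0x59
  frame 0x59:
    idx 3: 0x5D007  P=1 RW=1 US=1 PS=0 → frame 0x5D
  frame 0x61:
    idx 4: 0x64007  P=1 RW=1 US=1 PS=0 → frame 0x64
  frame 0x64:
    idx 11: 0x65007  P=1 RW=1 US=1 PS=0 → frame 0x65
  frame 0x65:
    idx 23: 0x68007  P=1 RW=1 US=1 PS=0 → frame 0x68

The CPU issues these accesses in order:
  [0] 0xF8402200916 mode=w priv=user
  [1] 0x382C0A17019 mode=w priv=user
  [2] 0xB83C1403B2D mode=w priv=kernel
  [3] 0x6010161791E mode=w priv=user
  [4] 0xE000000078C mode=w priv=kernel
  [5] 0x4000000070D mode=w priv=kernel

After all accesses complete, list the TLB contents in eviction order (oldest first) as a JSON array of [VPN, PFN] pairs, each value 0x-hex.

Walk each access:
#0 VA=0xF8402200916 (w,user):
  lvl0: tbl 0x3F, slot 31 ⇒ 0x41007 (P1/RW1/US1/PS0)
  lvl1: tbl 0x41, slot 16 ⇒ 0x42007 (P1/RW1/US1/PS0)
  lvl2: tbl 0x42, slot 17 ⇒ 0x46007 (P1/RW1/US1/PS0)
  lvl3: tbl 0x46, slot 0 ⇒ 0x47007 (P1/RW1/US1/PS0)
  ✓ 0x47916  — 4 lookups
#1 VA=0x382C0A17019 (w,user):
  lvl0: tbl 0x3F, slot 7 ⇒ 0x49007 (P1/RW1/US1/PS0)
  lvl1: tbl 0x49, slot 11 ⇒ 0x4D007 (P1/RW1/US1/PS0)
  lvl2: tbl 0x4D, slot 5 ⇒ 0x50007 (P1/RW1/US1/PS0)
  lvl3: tbl 0x50, slot 23 ⇒ 0x4E002 (P0/RW1/US0/PS0)
  ✗ PAGE_NOT_PRESENT  [4 reads]
#2 VA=0xB83C1403B2D (w,kernel):
  lvl0: tbl 0x3F, slot 23 ⇒ 0x53007 (P1/RW1/US1/PS0)
  lvl1: tbl 0x53, slot 15 ⇒ 0x56007 (P1/RW1/US1/PS0)
  lvl2: tbl 0x56, slot 10 ⇒ 0x59007 (P1/RW1/US1/PS0)
  lvl3: tbl 0x59, slot 3 ⇒ 0x5D007 (P1/RW1/US1/PS0)
  ✓ 0x5DB2D  — 4 lookups
#3 VA=0x6010161791E (w,user):
  lvl0: tbl 0x3F, slot 12 ⇒ 0x61007 (P1/RW1/US1/PS0)
  lvl1: tbl 0x61, slot 4 ⇒ 0x64007 (P1/RW1/US1/PS0)
  lvl2: tbl 0x64, slot 11 ⇒ 0x65007 (P1/RW1/US1/PS0)
  lvl3: tbl 0x65, slot 23 ⇒ 0x68007 (P1/RW1/US1/PS0)
  ✓ 0x6891E  — 4 lookups
#4 VA=0xE000000078C (w,kernel):
  lvl0: tbl 0x3F, slot 28 ⇒ 0x1000 (P0/RW0/US0/PS0)
  ✗ PAGE_NOT_PRESENT  [1 reads]
#5 VA=0x4000000070D (w,kernel):
  lvl0: tbl 0x3F, slot 8 ⇒ 0x59006 (P0/RW1/US1/PS0)
  ✗ PAGE_NOT_PRESENT  [1 reads]

TLB: [["0xF8402200", "0x47"], ["0xB83C1403", "0x5D"], ["0x60101617", "0x68"]]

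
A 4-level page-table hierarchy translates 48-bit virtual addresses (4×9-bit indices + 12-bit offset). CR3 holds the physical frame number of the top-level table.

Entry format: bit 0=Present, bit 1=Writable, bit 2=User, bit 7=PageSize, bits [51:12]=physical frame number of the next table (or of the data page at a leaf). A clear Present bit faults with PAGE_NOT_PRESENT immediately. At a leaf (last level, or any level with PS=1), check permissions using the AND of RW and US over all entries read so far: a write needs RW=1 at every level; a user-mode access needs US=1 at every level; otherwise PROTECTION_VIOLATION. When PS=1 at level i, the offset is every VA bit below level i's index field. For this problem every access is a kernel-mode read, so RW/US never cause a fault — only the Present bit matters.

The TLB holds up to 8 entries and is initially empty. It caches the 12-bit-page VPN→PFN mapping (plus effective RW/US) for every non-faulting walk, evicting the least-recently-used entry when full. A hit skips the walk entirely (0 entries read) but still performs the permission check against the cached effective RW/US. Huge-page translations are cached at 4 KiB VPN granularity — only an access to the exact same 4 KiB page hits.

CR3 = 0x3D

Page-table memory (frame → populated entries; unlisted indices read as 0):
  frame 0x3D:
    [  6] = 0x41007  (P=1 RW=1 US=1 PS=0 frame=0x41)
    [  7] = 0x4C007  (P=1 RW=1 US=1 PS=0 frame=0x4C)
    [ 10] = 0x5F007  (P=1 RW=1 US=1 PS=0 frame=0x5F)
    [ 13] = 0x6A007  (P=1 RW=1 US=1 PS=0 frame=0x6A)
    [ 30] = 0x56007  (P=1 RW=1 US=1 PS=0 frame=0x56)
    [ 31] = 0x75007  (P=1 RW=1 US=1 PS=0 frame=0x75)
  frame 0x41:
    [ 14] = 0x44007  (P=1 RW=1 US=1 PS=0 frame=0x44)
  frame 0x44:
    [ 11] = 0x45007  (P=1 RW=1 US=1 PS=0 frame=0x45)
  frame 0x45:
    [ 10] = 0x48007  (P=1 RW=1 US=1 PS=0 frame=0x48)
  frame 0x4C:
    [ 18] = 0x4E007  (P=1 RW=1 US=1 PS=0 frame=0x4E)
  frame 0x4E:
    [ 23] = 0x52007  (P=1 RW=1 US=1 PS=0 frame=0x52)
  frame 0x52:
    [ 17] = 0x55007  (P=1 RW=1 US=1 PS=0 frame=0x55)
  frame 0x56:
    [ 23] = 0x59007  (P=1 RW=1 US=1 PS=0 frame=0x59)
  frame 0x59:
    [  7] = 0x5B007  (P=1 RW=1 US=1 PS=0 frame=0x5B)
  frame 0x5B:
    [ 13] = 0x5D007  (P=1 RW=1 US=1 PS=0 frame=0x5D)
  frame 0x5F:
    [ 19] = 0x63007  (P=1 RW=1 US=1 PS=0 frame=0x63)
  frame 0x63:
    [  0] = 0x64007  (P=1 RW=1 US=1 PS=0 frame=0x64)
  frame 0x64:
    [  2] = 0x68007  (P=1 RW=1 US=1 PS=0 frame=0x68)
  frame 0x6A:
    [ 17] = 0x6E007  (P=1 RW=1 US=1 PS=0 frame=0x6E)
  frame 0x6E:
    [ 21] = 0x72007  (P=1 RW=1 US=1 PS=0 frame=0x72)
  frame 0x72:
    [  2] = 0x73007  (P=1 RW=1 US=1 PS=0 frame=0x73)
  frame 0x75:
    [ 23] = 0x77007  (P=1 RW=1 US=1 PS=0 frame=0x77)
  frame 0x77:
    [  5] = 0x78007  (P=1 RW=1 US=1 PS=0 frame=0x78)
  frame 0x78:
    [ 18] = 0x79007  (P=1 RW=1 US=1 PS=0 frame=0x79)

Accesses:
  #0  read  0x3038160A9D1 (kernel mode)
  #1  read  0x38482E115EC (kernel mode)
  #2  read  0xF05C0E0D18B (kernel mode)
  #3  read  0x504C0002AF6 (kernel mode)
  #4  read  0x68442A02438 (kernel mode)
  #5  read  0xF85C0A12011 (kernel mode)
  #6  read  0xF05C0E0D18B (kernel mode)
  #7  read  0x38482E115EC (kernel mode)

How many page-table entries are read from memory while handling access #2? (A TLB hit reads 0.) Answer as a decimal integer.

Walk each access:
#0 VA=0x3038160A9D1 (r,kernel):
  L0: frame=0x3D idx=6 entry=0x41007 [P=1 RW=1 US=1 PS=0]
  L1: frame=0x41 idx=14 entry=0x44007 [P=1 RW=1 US=1 PS=0]
  L2: frame=0x44 idx=11 entry=0x45007 [P=1 RW=1 US=1 PS=0]
  L3: frame=0x45 idx=10 entry=0x48007 [P=1 RW=1 US=1 PS=0]
  ✓ 0x489D1  — 4 lookups
#1 VA=0x38482E115EC (r,kernel):
  L0: frame=0x3D idx=7 entry=0x4C007 [P=1 RW=1 US=1 PS=0]
  L1: frame=0x4C idx=18 entry=0x4E007 [P=1 RW=1 US=1 PS=0]
  L2: frame=0x4E idx=23 entry=0x52007 [P=1 RW=1 US=1 PS=0]
  L3: frame=0x52 idx=17 entry=0x55007 [P=1 RW=1 US=1 PS=0]
  ✓ 0x555EC  — 4 lookups
#2 VA=0xF05C0E0D18B (r,kernel):
  L0: frame=0x3D idx=30 entry=0x56007 [P=1 RW=1 US=1 PS=0]
  L1: frame=0x56 idx=23 entry=0x59007 [P=1 RW=1 US=1 PS=0]
  L2: frame=0x59 idx=7 entry=0x5B007 [P=1 RW=1 US=1 PS=0]
  L3: frame=0x5B idx=13 entry=0x5D007 [P=1 RW=1 US=1 PS=0]
  ✓ 0x5D18B  — 4 lookups
#3 VA=0x504C0002AF6 (r,kernel):
  L0: frame=0x3D idx=10 entry=0x5F007 [P=1 RW=1 US=1 PS=0]
  L1: frame=0x5F idx=19 entry=0x63007 [P=1 RW=1 US=1 PS=0]
  L2: frame=0x63 idx=0 entry=0x64007 [P=1 RW=1 US=1 PS=0]
  L3: frame=0x64 idx=2 entry=0x68007 [P=1 RW=1 US=1 PS=0]
  ✓ 0x68AF6  — 4 lookups
#4 VA=0x68442A02438 (r,kernel):
  L0: frame=0x3D idx=13 entry=0x6A007 [P=1 RW=1 US=1 PS=0]
  L1: frame=0x6A idx=17 entry=0x6E007 [P=1 RW=1 US=1 PS=0]
  L2: frame=0x6E idx=21 entry=0x72007 [P=1 RW=1 US=1 PS=0]
  L3: frame=0x72 idx=2 entry=0x73007 [P=1 RW=1 US=1 PS=0]
  ✓ 0x73438  — 4 lookups
#5 VA=0xF85C0A12011 (r,kernel):
  L0: frame=0x3D idx=31 entry=0x75007 [P=1 RW=1 US=1 PS=0]
  L1: frame=0x75 idx=23 entry=0x77007 [P=1 RW=1 US=1 PS=0]
  L2: frame=0x77 idx=5 entry=0x78007 [P=1 RW=1 US=1 PS=0]
  L3: frame=0x78 idx=18 entry=0x79007 [P=1 RW=1 US=1 PS=0]
  ✓ 0x79011  — 4 lookups
#6 VA=0xF05C0E0D18B (r,kernel):
  TLB hit vpn=0xF05C0E0D → PA=0x5D18B
#7 VA=0x38482E115EC (r,kernel):
  TLB hit vpn=0x38482E11 → PA=0x555EC

Entries read for #2: 4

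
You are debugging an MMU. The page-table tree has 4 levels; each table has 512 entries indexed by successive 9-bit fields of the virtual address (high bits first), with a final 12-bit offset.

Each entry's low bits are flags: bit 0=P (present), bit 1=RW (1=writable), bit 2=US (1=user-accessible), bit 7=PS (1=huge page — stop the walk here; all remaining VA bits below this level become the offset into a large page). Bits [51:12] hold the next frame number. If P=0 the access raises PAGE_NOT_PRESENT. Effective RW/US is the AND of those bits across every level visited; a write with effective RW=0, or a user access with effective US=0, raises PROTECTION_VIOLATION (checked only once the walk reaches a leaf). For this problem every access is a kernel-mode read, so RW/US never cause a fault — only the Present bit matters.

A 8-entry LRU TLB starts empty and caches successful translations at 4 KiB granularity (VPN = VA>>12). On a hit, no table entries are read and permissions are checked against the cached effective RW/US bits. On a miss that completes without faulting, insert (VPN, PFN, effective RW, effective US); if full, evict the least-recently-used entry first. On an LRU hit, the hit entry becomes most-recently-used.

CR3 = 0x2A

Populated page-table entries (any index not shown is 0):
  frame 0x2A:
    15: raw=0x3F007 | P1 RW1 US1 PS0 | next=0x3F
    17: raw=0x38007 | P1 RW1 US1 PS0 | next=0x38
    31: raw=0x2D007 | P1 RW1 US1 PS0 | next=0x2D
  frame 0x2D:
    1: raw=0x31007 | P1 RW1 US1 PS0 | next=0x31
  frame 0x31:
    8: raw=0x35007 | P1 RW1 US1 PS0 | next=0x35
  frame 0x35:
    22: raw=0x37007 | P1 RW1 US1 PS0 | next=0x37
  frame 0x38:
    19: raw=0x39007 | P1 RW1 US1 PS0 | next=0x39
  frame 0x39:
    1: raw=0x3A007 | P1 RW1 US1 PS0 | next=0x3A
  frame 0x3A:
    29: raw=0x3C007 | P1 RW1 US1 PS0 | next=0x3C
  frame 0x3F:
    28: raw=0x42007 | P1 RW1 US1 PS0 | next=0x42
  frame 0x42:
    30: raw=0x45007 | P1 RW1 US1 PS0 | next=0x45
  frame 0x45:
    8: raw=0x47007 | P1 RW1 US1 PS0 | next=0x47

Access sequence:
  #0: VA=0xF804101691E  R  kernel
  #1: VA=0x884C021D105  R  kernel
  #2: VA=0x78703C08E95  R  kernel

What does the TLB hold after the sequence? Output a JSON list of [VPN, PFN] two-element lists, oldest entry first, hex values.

Walk each access:
#0 VA=0xF804101691E (r,kernel):
  [0] read 0x2A idx=31: raw=0x2D007 flags P=1 W=1 U=1 S=0
  [1] read 0x2D idx=1: raw=0x31007 flags P=1 W=1 U=1 S=0
  [2] read 0x31 idx=8: raw=0x35007 flags P=1 W=1 U=1 S=0
  [3] read 0x35 idx=22: raw=0x37007 flags P=1 W=1 U=1 S=0
  ⇒ phys 0x3791E  [4 reads]
#1 VA=0x884C021D105 (r,kernel):
  [0] read 0x2A idx=17: raw=0x38007 flags P=1 W=1 U=1 S=0
  [1] read 0x38 idx=19: raw=0x39007 flags P=1 W=1 U=1 S=0
  [2] read 0x39 idx=1: raw=0x3A007 flags P=1 W=1 U=1 S=0
  [3] read 0x3A idx=29: raw=0x3C007 flags P=1 W=1 U=1 S=0
  ⇒ phys 0x3C105  [4 reads]
#2 VA=0x78703C08E95 (r,kernel):
  [0] read 0x2A idx=15: raw=0x3F007 flags P=1 W=1 U=1 S=0
  [1] read 0x3F idx=28: raw=0x42007 flags P=1 W=1 U=1 S=0
  [2] read 0x42 idx=30: raw=0x45007 flags P=1 W=1 U=1 S=0
  [3] read 0x45 idx=8: raw=0x47007 flags P=1 W=1 U=1 S=0
  ⇒ phys 0x47E95  [4 reads]

TLB: [["0xF8041016", "0x37"], ["0x884C021D", "0x3C"], ["0x78703C08", "0x47"]]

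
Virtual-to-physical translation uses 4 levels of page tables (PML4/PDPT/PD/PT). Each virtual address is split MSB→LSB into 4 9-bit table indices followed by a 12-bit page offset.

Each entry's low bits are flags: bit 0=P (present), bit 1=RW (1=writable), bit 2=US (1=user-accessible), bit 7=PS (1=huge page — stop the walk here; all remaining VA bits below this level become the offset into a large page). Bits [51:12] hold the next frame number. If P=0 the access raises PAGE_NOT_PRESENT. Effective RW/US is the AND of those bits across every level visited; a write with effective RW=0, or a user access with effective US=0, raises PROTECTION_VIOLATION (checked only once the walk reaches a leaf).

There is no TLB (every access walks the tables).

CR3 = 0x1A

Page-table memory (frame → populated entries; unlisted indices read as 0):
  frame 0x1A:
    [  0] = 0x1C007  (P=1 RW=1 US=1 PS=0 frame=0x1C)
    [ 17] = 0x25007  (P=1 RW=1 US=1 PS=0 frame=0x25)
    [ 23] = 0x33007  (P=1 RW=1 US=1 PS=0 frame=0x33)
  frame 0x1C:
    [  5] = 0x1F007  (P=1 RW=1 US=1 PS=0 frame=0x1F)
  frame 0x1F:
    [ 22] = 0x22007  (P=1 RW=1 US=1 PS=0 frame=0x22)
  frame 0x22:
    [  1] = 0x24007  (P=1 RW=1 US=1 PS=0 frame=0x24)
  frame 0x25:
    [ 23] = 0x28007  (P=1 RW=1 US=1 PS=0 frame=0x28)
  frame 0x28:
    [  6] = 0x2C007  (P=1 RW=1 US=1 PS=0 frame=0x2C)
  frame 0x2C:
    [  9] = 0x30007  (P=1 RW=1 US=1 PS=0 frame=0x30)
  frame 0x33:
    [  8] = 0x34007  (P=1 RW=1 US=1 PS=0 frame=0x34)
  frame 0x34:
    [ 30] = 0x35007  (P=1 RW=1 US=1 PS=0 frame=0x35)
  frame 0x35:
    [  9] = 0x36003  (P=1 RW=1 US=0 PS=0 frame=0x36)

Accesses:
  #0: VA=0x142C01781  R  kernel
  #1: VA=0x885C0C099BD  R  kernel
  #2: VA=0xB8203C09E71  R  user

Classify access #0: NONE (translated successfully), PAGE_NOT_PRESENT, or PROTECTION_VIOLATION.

Walk each access:
#0 VA=0x142C01781 (r,kernel):
  lvl0: tbl 0x1A, slot 0 ⇒ 0x1C007 (P1/RW1/US1/PS0)
  lvl1: tbl 0x1C, slot 5 ⇒ 0x1F007 (P1/RW1/US1/PS0)
  lvl2: tbl 0x1F, slot 22 ⇒ 0x22007 (P1/RW1/US1/PS0)
  lvl3: tbl 0x22, slot 1 ⇒ 0x24007 (P1/RW1/US1/PS0)
  → PA=0x24781  (4 entries read)
#1 VA=0x885C0C099BD (r,kernel):
  lvl0: tbl 0x1A, slot 17 ⇒ 0x25007 (P1/RW1/US1/PS0)
  lvl1: tbl 0x25, slot 23 ⇒ 0x28007 (P1/RW1/US1/PS0)
  lvl2: tbl 0x28, slot 6 ⇒ 0x2C007 (P1/RW1/US1/PS0)
  lvl3: tbl 0x2C, slot 9 ⇒ 0x30007 (P1/RW1/US1/PS0)
  → PA=0x309BD  (4 entries read)
#2 VA=0xB8203C09E71 (r,user):
  lvl0: tbl 0x1A, slot 23 ⇒ 0x33007 (P1/RW1/US1/PS0)
  lvl1: tbl 0x33, slot 8 ⇒ 0x34007 (P1/RW1/US1/PS0)
  lvl2: tbl 0x34, slot 30 ⇒ 0x35007 (P1/RW1/US1/PS0)
  lvl3: tbl 0x35, slot 9 ⇒ 0x36003 (P1/RW1/US0/PS0)
  → PROTECTION_VIOLATION  (4 entries read)

Access #0 fault: NONE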